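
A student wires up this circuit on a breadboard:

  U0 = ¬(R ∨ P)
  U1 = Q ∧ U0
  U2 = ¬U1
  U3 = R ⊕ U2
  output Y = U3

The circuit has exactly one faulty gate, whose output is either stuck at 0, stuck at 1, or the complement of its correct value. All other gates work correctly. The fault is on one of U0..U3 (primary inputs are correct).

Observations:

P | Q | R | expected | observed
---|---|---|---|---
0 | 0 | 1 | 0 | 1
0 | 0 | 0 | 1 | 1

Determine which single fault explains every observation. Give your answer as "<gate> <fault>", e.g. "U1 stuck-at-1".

Fault-free values for test 1 (P=0, Q=0, R=1): U0=0, U1=0, U2=1, U3=0, giving Y=0. Observed 1.
Test 1: faults giving observed 1 are {U1 stuck-at-1, U1 inverted output, U2 stuck-at-0, U2 inverted output, U3 stuck-at-1, U3 inverted output}.
Test 2 (P=0, Q=0, R=0): fault-free U0=1, U1=0, U2=1, U3=1 → 1; observed 1. Eliminates U1 stuck-at-1, U1 inverted output, U2 stuck-at-0, U2 inverted output, U3 inverted output.
Only U3 stuck-at-1 is consistent with every test.

U3 stuck-at-1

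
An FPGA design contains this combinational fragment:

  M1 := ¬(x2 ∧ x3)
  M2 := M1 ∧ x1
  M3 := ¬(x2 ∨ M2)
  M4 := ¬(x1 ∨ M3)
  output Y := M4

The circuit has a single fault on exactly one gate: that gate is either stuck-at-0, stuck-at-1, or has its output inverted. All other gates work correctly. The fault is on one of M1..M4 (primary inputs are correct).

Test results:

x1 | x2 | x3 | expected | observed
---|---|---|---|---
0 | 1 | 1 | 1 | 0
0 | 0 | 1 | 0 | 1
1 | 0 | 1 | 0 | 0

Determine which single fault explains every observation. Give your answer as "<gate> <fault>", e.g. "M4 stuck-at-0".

M3 inverted output

Fault-free values for test 1 (x1=0, x2=1, x3=1): M1=0, M2=0, M3=0, M4=1, giving Y=1. Observed 0.
Test 1: faults giving observed 0 are {M3 stuck-at-1, M3 inverted output, M4 stuck-at-0, M4 inverted output}.
Test 2 (x1=0, x2=0, x3=1): fault-free M1=1, M2=0, M3=1, M4=0 → 0; observed 1. Eliminates M3 stuck-at-1, M4 stuck-at-0.
Test 3 (x1=1, x2=0, x3=1): fault-free M1=1, M2=1, M3=0, M4=0 → 0; observed 0. Eliminates M4 inverted output.
Only M3 inverted output is consistent with every test.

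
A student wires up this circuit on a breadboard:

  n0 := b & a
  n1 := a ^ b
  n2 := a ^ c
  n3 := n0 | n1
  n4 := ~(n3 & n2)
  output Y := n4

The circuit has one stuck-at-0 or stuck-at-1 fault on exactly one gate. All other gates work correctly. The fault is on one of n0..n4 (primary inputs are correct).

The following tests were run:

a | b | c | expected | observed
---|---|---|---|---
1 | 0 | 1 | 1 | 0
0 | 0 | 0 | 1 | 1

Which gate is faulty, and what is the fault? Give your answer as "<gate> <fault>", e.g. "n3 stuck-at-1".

Fault-free values for test 1 (a=1, b=0, c=1): n0=0, n1=1, n2=0, n3=1, n4=1, giving Y=1. Observed 0.
Test 1: faults giving observed 0 are {n2 stuck-at-1, n4 stuck-at-0}.
Test 2 (a=0, b=0, c=0): fault-free n0=0, n1=0, n2=0, n3=0, n4=1 → 1; observed 1. Eliminates n4 stuck-at-0.
Only n2 stuck-at-1 is consistent with every test.

n2 stuck-at-1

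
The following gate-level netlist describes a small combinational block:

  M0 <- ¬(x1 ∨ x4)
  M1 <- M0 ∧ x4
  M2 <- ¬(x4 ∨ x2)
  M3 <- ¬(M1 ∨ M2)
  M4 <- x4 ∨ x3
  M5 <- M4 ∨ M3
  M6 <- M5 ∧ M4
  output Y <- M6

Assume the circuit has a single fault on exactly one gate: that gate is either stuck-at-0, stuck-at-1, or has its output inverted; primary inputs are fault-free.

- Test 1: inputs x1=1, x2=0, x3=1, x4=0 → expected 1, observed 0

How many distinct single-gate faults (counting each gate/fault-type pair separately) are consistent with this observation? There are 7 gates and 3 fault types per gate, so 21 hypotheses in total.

6

Fault-free: M0=0, M1=0, M2=1, M3=0, M4=1, M5=1, M6=1 → 1. Observed 0.
  M0: none of the 3 fault types match ✗
  M1: none of the 3 fault types match ✗
  M2: none of the 3 fault types match ✗
  M3: none of the 3 fault types match ✗
  M4: stuck-at-0, inverted output ✓; others ✗
  M5: stuck-at-0, inverted output ✓; others ✗
  M6: stuck-at-0, inverted output ✓; others ✗
Consistent faults: {M4 stuck-at-0, M4 inverted output, M5 stuck-at-0, M5 inverted output, M6 stuck-at-0, M6 inverted output} — 6 in all.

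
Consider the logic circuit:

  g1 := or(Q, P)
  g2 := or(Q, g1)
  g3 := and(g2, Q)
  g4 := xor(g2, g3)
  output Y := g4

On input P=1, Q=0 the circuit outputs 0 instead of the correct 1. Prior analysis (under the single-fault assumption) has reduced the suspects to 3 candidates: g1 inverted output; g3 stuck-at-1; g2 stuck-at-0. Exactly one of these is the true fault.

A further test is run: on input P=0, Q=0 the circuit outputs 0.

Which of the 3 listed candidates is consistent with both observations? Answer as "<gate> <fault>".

g2 stuck-at-0

Evaluate each candidate on input P=0, Q=0:
  g1 inverted output: g1=1 [inverted output], g2=1, g3=0, g4=1 → 1 — eliminated
  g3 stuck-at-1: g1=0, g2=0, g3=1 [stuck-at-1], g4=1 → 1 — eliminated
  g2 stuck-at-0: g1=0, g2=0 [stuck-at-0], g3=0, g4=0 → 0 — matches
Only g2 stuck-at-0 reproduces the observed 0.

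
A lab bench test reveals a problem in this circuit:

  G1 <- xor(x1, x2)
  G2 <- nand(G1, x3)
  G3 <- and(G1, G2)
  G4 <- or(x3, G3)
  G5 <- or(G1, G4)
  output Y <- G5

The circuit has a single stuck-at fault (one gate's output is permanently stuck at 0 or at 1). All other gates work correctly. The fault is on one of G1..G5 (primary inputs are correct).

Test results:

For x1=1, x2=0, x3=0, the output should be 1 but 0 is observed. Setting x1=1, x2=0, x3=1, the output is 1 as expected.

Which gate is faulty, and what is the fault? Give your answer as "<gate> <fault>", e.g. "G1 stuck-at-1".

Fault-free values for test 1 (x1=1, x2=0, x3=0): G1=1, G2=1, G3=1, G4=1, G5=1, giving Y=1. Observed 0.
Test 1: faults giving observed 0 are {G1 stuck-at-0, G5 stuck-at-0}.
Test 2 (x1=1, x2=0, x3=1): fault-free G1=1, G2=0, G3=0, G4=1, G5=1 → 1; observed 1. Eliminates G5 stuck-at-0.
Only G1 stuck-at-0 is consistent with every test.

G1 stuck-at-0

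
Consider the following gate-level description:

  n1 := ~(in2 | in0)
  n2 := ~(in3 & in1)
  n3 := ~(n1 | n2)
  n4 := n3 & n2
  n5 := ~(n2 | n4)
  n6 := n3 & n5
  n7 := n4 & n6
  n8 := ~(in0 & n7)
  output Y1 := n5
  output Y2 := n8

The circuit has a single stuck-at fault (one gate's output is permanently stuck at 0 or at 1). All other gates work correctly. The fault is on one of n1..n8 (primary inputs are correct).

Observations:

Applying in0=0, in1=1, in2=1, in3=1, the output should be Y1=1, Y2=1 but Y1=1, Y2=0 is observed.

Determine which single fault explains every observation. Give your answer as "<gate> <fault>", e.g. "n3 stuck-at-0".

n8 stuck-at-0

Fault-free values for test 1 (in0=0, in1=1, in2=1, in3=1): n1=0, n2=0, n3=1, n4=0, n5=1, n6=1, n7=0, n8=1, giving Y1=1, Y2=1. Observed Y1=1, Y2=0.
Test 1: faults giving observed Y1=1, Y2=0 are {n8 stuck-at-0}.
Only n8 stuck-at-0 is consistent with every test.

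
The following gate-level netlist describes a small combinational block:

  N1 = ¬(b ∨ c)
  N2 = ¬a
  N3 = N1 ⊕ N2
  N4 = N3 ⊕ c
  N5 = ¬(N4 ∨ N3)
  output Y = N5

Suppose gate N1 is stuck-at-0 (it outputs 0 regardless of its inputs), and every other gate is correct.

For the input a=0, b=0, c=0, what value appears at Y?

Propagate with N1 forced: N1=0 [stuck-at-0], N2=1, N3=1, N4=1, N5=0.
So Y = 0. (Without the fault it would be 1.)

0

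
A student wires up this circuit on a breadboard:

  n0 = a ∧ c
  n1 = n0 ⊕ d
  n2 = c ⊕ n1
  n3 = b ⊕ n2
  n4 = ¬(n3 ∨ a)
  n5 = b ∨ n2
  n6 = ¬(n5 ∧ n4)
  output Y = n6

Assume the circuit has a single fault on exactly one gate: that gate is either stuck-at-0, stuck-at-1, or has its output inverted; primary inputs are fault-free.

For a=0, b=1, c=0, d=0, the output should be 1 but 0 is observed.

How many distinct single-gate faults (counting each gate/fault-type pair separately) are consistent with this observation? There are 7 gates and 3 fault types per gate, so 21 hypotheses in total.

12

Fault-free: n0=0, n1=0, n2=0, n3=1, n4=0, n5=1, n6=1 → 1. Observed 0.
  n0: stuck-at-1, inverted output ✓; others ✗
  n1: stuck-at-1, inverted output ✓; others ✗
  n2: stuck-at-1, inverted output ✓; others ✗
  n3: stuck-at-0, inverted output ✓; others ✗
  n4: stuck-at-1, inverted output ✓; others ✗
  n5: none of the 3 fault types match ✗
  n6: stuck-at-0, inverted output ✓; others ✗
Consistent faults: {n0 stuck-at-1, n0 inverted output, n1 stuck-at-1, n1 inverted output, n2 stuck-at-1, n2 inverted output, n3 stuck-at-0, n3 inverted output, n4 stuck-at-1, n4 inverted output, n6 stuck-at-0, n6 inverted output} — 12 in all.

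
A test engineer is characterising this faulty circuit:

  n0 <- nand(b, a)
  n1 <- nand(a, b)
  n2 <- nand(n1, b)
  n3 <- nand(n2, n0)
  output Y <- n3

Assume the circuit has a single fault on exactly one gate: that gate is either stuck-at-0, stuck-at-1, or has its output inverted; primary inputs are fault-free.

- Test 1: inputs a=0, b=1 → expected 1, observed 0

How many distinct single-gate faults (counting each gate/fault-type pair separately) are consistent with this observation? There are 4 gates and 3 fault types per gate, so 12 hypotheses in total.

6

Fault-free: n0=1, n1=1, n2=0, n3=1 → 1. Observed 0.
  n0 stuck-at-0: output 1 ✗
  n0 stuck-at-1: output 1 ✗
  n0 inverted output: output 1 ✗
  n1 stuck-at-0: output 0 ✓
  n1 stuck-at-1: output 1 ✗
  n1 inverted output: output 0 ✓
  n2 stuck-at-0: output 1 ✗
  n2 stuck-at-1: output 0 ✓
  n2 inverted output: output 0 ✓
  n3 stuck-at-0: output 0 ✓
  n3 stuck-at-1: output 1 ✗
  n3 inverted output: output 0 ✓
Consistent faults: {n1 stuck-at-0, n1 inverted output, n2 stuck-at-1, n2 inverted output, n3 stuck-at-0, n3 inverted output} — 6 in all.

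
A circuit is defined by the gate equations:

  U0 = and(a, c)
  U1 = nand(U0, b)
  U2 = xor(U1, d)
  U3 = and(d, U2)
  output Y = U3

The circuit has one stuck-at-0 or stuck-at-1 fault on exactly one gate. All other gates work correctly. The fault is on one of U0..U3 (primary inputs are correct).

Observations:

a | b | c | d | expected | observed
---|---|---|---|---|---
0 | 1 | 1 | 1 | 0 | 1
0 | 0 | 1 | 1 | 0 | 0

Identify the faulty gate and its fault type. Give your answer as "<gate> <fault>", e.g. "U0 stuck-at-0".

U0 stuck-at-1

Fault-free values for test 1 (a=0, b=1, c=1, d=1): U0=0, U1=1, U2=0, U3=0, giving Y=0. Observed 1.
Test 1: faults giving observed 1 are {U0 stuck-at-1, U1 stuck-at-0, U2 stuck-at-1, U3 stuck-at-1}.
Test 2 (a=0, b=0, c=1, d=1): fault-free U0=0, U1=1, U2=0, U3=0 → 0; observed 0. Eliminates U1 stuck-at-0, U2 stuck-at-1, U3 stuck-at-1.
Only U0 stuck-at-1 is consistent with every test.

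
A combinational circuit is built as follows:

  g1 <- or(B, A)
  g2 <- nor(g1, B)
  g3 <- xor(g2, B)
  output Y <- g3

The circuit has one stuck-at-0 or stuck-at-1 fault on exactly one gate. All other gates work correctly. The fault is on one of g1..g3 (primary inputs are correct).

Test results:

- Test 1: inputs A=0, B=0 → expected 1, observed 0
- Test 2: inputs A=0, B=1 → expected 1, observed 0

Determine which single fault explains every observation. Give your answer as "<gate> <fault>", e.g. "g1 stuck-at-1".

Fault-free values for test 1 (A=0, B=0): g1=0, g2=1, g3=1, giving Y=1. Observed 0.
Test 1: faults giving observed 0 are {g1 stuck-at-1, g2 stuck-at-0, g3 stuck-at-0}.
Test 2 (A=0, B=1): fault-free g1=1, g2=0, g3=1 → 1; observed 0. Eliminates g1 stuck-at-1, g2 stuck-at-0.
Only g3 stuck-at-0 is consistent with every test.

g3 stuck-at-0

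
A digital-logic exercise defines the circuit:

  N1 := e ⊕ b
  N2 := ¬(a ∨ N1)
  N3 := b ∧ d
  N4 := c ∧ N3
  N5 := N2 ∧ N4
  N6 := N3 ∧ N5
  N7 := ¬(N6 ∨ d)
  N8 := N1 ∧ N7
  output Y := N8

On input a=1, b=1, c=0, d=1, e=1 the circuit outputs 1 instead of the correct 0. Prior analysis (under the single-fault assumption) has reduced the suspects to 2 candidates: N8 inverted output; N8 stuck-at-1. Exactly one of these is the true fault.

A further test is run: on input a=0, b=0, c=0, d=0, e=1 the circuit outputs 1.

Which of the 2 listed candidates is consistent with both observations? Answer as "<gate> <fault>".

N8 stuck-at-1

Evaluate each candidate on input a=0, b=0, c=0, d=0, e=1:
  N8 inverted output: N1=1, N2=0, N3=0, N4=0, N5=0, N6=0, N7=1, N8=0 [inverted output] → 0 — eliminated
  N8 stuck-at-1: N1=1, N2=0, N3=0, N4=0, N5=0, N6=0, N7=1, N8=1 [stuck-at-1] → 1 — matches
Only N8 stuck-at-1 reproduces the observed 1.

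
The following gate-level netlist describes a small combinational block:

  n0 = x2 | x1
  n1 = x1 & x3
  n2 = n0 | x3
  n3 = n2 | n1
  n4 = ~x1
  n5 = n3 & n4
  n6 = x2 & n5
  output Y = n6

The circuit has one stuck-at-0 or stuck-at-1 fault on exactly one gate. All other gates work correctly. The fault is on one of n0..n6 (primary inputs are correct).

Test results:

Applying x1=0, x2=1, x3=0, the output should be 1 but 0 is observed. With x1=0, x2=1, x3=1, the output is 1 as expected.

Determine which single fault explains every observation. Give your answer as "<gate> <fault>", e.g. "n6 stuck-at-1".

Fault-free values for test 1 (x1=0, x2=1, x3=0): n0=1, n1=0, n2=1, n3=1, n4=1, n5=1, n6=1, giving Y=1. Observed 0.
Test 1: faults giving observed 0 are {n0 stuck-at-0, n2 stuck-at-0, n3 stuck-at-0, n4 stuck-at-0, n5 stuck-at-0, n6 stuck-at-0}.
Test 2 (x1=0, x2=1, x3=1): fault-free n0=1, n1=0, n2=1, n3=1, n4=1, n5=1, n6=1 → 1; observed 1. Eliminates n2 stuck-at-0, n3 stuck-at-0, n4 stuck-at-0, n5 stuck-at-0, n6 stuck-at-0.
Only n0 stuck-at-0 is consistent with every test.

n0 stuck-at-0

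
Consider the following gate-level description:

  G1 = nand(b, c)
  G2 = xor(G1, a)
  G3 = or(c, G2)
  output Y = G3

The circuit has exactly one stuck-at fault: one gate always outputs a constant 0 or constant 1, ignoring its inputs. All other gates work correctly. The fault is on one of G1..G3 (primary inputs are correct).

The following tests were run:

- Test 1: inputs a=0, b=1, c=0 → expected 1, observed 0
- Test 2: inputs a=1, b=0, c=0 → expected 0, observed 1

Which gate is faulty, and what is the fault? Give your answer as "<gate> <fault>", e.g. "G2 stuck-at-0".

G1 stuck-at-0

Fault-free values for test 1 (a=0, b=1, c=0): G1=1, G2=1, G3=1, giving Y=1. Observed 0.
Test 1: faults giving observed 0 are {G1 stuck-at-0, G2 stuck-at-0, G3 stuck-at-0}.
Test 2 (a=1, b=0, c=0): fault-free G1=1, G2=0, G3=0 → 0; observed 1. Eliminates G2 stuck-at-0, G3 stuck-at-0.
Only G1 stuck-at-0 is consistent with every test.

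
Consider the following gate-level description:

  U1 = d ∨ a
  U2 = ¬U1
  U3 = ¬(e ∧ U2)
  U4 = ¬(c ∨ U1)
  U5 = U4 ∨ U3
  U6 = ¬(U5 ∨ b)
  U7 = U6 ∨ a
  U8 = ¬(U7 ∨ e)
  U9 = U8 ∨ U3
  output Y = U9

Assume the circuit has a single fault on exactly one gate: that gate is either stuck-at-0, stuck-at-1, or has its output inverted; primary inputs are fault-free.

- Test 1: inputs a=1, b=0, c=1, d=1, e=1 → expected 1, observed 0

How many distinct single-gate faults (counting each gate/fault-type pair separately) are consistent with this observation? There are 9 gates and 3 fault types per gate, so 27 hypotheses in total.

8

Fault-free: U1=1, U2=0, U3=1, U4=0, U5=1, U6=0, U7=1, U8=0, U9=1 → 1. Observed 0.
  U1: stuck-at-0, inverted output ✓; others ✗
  U2: stuck-at-1, inverted output ✓; others ✗
  U3: stuck-at-0, inverted output ✓; others ✗
  U4: none of the 3 fault types match ✗
  U5: none of the 3 fault types match ✗
  U6: none of the 3 fault types match ✗
  U7: none of the 3 fault types match ✗
  U8: none of the 3 fault types match ✗
  U9: stuck-at-0, inverted output ✓; others ✗
Consistent faults: {U1 stuck-at-0, U1 inverted output, U2 stuck-at-1, U2 inverted output, U3 stuck-at-0, U3 inverted output, U9 stuck-at-0, U9 inverted output} — 8 in all.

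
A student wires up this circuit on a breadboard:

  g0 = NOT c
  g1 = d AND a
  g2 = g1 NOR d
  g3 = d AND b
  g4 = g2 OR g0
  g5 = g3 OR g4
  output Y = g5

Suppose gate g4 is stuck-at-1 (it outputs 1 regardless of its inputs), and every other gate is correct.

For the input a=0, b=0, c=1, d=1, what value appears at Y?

1

Propagate with g4 forced: g0=0, g1=0, g2=0, g3=0, g4=1 [stuck-at-1], g5=1.
So Y = 1. (Without the fault it would be 0.)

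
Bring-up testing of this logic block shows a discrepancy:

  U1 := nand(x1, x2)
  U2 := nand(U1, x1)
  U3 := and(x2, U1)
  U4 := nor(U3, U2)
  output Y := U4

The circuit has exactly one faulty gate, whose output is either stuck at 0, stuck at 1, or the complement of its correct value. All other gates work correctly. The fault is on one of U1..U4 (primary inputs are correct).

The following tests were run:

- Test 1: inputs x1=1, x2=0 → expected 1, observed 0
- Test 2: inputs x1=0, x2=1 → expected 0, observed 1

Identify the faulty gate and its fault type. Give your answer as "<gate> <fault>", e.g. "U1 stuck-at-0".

Fault-free values for test 1 (x1=1, x2=0): U1=1, U2=0, U3=0, U4=1, giving Y=1. Observed 0.
Test 1: faults giving observed 0 are {U1 stuck-at-0, U1 inverted output, U2 stuck-at-1, U2 inverted output, U3 stuck-at-1, U3 inverted output, U4 stuck-at-0, U4 inverted output}.
Test 2 (x1=0, x2=1): fault-free U1=1, U2=1, U3=1, U4=0 → 0; observed 1. Eliminates U1 stuck-at-0, U1 inverted output, U2 stuck-at-1, U2 inverted output, U3 stuck-at-1, U3 inverted output, U4 stuck-at-0.
Only U4 inverted output is consistent with every test.

U4 inverted output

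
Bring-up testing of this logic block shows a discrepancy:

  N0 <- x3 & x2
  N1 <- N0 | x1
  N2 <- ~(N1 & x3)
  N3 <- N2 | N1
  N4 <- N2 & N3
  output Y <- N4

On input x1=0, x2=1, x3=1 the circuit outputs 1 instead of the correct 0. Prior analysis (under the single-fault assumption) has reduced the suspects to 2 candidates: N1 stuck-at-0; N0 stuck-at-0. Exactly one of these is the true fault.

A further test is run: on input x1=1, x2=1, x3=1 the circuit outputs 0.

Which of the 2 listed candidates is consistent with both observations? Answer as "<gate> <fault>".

Evaluate each candidate on input x1=1, x2=1, x3=1:
  N1 stuck-at-0: N0=1, N1=0 [stuck-at-0], N2=1, N3=1, N4=1 → 1 — eliminated
  N0 stuck-at-0: N0=0 [stuck-at-0], N1=1, N2=0, N3=1, N4=0 → 0 — matches
Only N0 stuck-at-0 reproduces the observed 0.

N0 stuck-at-0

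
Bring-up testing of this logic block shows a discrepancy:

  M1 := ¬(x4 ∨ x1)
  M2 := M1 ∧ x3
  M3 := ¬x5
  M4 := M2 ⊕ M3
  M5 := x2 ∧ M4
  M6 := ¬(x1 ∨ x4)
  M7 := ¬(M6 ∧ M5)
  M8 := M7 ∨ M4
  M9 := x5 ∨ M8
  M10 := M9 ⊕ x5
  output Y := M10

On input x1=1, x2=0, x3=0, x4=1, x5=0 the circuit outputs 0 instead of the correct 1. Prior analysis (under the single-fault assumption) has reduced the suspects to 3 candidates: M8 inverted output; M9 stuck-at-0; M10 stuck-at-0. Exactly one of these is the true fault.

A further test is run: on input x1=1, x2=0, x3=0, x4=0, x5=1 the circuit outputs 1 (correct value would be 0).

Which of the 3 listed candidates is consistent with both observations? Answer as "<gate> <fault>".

Evaluate each candidate on input x1=1, x2=0, x3=0, x4=0, x5=1:
  M8 inverted output: M1=0, M2=0, M3=0, M4=0, M5=0, M6=0, M7=1, M8=0 [inverted output], M9=1, M10=0 → 0 — eliminated
  M9 stuck-at-0: M1=0, M2=0, M3=0, M4=0, M5=0, M6=0, M7=1, M8=1, M9=0 [stuck-at-0], M10=1 → 1 — matches
  M10 stuck-at-0: M1=0, M2=0, M3=0, M4=0, M5=0, M6=0, M7=1, M8=1, M9=1, M10=0 [stuck-at-0] → 0 — eliminated
Only M9 stuck-at-0 reproduces the observed 1.

M9 stuck-at-0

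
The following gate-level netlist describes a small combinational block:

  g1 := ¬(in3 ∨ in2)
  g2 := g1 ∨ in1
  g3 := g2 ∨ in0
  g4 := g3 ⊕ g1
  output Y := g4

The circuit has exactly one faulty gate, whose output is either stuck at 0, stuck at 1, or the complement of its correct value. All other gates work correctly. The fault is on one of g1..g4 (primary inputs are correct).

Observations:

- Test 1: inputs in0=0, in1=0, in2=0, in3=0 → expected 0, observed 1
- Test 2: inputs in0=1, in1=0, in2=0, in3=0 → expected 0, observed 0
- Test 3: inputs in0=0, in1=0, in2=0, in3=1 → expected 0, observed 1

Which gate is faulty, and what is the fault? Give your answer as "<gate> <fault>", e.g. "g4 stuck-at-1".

g2 inverted output

Fault-free values for test 1 (in0=0, in1=0, in2=0, in3=0): g1=1, g2=1, g3=1, g4=0, giving Y=0. Observed 1.
Test 1: faults giving observed 1 are {g2 stuck-at-0, g2 inverted output, g3 stuck-at-0, g3 inverted output, g4 stuck-at-1, g4 inverted output}.
Test 2 (in0=1, in1=0, in2=0, in3=0): fault-free g1=1, g2=1, g3=1, g4=0 → 0; observed 0. Eliminates g3 stuck-at-0, g3 inverted output, g4 stuck-at-1, g4 inverted output.
Test 3 (in0=0, in1=0, in2=0, in3=1): fault-free g1=0, g2=0, g3=0, g4=0 → 0; observed 1. Eliminates g2 stuck-at-0.
Only g2 inverted output is consistent with every test.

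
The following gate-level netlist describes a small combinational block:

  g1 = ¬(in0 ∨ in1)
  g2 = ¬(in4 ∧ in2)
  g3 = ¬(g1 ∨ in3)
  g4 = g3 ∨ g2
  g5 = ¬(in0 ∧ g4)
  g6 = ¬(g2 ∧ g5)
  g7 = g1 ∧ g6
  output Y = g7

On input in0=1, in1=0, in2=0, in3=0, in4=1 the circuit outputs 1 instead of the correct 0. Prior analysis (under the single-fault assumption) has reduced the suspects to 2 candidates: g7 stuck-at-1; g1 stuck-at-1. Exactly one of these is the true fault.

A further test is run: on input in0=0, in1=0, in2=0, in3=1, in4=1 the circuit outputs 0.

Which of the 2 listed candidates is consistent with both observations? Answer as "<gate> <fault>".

g1 stuck-at-1

Evaluate each candidate on input in0=0, in1=0, in2=0, in3=1, in4=1:
  g7 stuck-at-1: g1=1, g2=1, g3=0, g4=1, g5=1, g6=0, g7=1 [stuck-at-1] → 1 — eliminated
  g1 stuck-at-1: g1=1 [stuck-at-1], g2=1, g3=0, g4=1, g5=1, g6=0, g7=0 → 0 — matches
Only g1 stuck-at-1 reproduces the observed 0.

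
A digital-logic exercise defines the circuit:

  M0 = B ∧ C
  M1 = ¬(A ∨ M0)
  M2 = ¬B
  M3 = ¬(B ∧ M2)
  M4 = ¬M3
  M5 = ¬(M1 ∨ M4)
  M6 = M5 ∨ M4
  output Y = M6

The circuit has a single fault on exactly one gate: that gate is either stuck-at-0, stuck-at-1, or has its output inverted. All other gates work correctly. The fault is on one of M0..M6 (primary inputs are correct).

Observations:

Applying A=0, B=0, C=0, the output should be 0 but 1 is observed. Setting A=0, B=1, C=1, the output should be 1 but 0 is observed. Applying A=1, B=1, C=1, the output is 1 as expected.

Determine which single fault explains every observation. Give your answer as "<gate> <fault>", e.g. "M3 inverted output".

Fault-free values for test 1 (A=0, B=0, C=0): M0=0, M1=1, M2=1, M3=1, M4=0, M5=0, M6=0, giving Y=0. Observed 1.
Test 1: faults giving observed 1 are {M0 stuck-at-1, M0 inverted output, M1 stuck-at-0, M1 inverted output, M3 stuck-at-0, M3 inverted output, M4 stuck-at-1, M4 inverted output, M5 stuck-at-1, M5 inverted output, M6 stuck-at-1, M6 inverted output}.
Test 2 (A=0, B=1, C=1): fault-free M0=1, M1=0, M2=0, M3=1, M4=0, M5=1, M6=1 → 1; observed 0. Eliminates M0 stuck-at-1, M1 stuck-at-0, M3 stuck-at-0, M3 inverted output, M4 stuck-at-1, M4 inverted output, M5 stuck-at-1, M6 stuck-at-1.
Test 3 (A=1, B=1, C=1): fault-free M0=1, M1=0, M2=0, M3=1, M4=0, M5=1, M6=1 → 1; observed 1. Eliminates M1 inverted output, M5 inverted output, M6 inverted output.
Only M0 inverted output is consistent with every test.

M0 inverted output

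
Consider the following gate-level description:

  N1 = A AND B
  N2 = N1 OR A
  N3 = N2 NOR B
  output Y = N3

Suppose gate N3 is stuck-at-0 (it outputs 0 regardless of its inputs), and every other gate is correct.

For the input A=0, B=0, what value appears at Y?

0

Propagate with N3 forced: N1=0, N2=0, N3=0 [stuck-at-0].
So Y = 0. (Without the fault it would be 1.)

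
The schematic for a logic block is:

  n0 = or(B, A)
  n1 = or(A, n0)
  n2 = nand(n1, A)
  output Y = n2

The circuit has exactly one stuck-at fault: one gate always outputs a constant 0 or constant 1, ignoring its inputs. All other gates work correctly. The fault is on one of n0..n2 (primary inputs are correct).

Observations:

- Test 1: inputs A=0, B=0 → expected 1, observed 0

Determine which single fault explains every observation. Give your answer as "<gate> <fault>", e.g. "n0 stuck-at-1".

Fault-free values for test 1 (A=0, B=0): n0=0, n1=0, n2=1, giving Y=1. Observed 0.
Test 1: faults giving observed 0 are {n2 stuck-at-0}.
Only n2 stuck-at-0 is consistent with every test.

n2 stuck-at-0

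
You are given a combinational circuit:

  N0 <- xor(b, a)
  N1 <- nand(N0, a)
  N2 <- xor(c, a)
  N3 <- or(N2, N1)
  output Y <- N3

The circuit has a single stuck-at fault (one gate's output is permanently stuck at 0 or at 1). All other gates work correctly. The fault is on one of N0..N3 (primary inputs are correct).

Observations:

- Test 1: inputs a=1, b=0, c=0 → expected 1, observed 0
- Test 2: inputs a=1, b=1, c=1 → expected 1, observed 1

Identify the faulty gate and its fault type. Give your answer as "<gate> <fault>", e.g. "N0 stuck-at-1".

Fault-free values for test 1 (a=1, b=0, c=0): N0=1, N1=0, N2=1, N3=1, giving Y=1. Observed 0.
Test 1: faults giving observed 0 are {N2 stuck-at-0, N3 stuck-at-0}.
Test 2 (a=1, b=1, c=1): fault-free N0=0, N1=1, N2=0, N3=1 → 1; observed 1. Eliminates N3 stuck-at-0.
Only N2 stuck-at-0 is consistent with every test.

N2 stuck-at-0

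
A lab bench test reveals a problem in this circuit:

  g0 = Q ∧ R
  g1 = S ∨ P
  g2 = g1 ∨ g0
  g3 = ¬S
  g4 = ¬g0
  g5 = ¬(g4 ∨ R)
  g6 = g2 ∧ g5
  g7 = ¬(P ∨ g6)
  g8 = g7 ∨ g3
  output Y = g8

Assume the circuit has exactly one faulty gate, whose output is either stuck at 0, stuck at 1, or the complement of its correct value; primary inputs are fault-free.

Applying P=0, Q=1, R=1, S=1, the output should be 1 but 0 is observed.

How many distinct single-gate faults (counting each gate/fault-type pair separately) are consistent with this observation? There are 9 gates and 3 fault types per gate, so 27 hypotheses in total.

Fault-free: g0=1, g1=1, g2=1, g3=0, g4=0, g5=0, g6=0, g7=1, g8=1 → 1. Observed 0.
  g0: none of the 3 fault types match ✗
  g1: none of the 3 fault types match ✗
  g2: none of the 3 fault types match ✗
  g3: none of the 3 fault types match ✗
  g4: none of the 3 fault types match ✗
  g5: stuck-at-1, inverted output ✓; others ✗
  g6: stuck-at-1, inverted output ✓; others ✗
  g7: stuck-at-0, inverted output ✓; others ✗
  g8: stuck-at-0, inverted output ✓; others ✗
Consistent faults: {g5 stuck-at-1, g5 inverted output, g6 stuck-at-1, g6 inverted output, g7 stuck-at-0, g7 inverted output, g8 stuck-at-0, g8 inverted output} — 8 in all.

8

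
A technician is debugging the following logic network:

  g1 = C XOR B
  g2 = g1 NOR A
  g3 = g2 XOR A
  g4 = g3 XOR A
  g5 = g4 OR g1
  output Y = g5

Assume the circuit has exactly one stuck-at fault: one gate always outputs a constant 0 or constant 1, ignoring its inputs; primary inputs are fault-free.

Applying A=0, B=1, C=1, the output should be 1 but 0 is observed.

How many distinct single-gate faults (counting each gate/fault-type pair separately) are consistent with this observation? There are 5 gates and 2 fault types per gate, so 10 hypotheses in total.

4

Fault-free: g1=0, g2=1, g3=1, g4=1, g5=1 → 1. Observed 0.
  g1 stuck-at-0: output 1 ✗
  g1 stuck-at-1: output 1 ✗
  g2 stuck-at-0: output 0 ✓
  g2 stuck-at-1: output 1 ✗
  g3 stuck-at-0: output 0 ✓
  g3 stuck-at-1: output 1 ✗
  g4 stuck-at-0: output 0 ✓
  g4 stuck-at-1: output 1 ✗
  g5 stuck-at-0: output 0 ✓
  g5 stuck-at-1: output 1 ✗
Consistent faults: {g2 stuck-at-0, g3 stuck-at-0, g4 stuck-at-0, g5 stuck-at-0} — 4 in all.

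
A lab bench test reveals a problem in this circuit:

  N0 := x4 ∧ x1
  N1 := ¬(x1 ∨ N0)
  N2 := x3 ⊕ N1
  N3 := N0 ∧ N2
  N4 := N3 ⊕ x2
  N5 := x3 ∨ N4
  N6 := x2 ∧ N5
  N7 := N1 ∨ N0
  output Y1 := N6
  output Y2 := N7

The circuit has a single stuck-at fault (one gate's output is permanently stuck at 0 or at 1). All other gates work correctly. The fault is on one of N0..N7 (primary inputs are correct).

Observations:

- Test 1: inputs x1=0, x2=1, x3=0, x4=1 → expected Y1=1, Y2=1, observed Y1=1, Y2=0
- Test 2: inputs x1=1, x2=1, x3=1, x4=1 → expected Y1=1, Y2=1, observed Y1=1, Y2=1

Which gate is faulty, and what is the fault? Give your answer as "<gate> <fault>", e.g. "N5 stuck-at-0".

Fault-free values for test 1 (x1=0, x2=1, x3=0, x4=1): N0=0, N1=1, N2=1, N3=0, N4=1, N5=1, N6=1, N7=1, giving Y1=1, Y2=1. Observed Y1=1, Y2=0.
Test 1: faults giving observed Y1=1, Y2=0 are {N1 stuck-at-0, N7 stuck-at-0}.
Test 2 (x1=1, x2=1, x3=1, x4=1): fault-free N0=1, N1=0, N2=1, N3=1, N4=0, N5=1, N6=1, N7=1 → Y1=1, Y2=1; observed Y1=1, Y2=1. Eliminates N7 stuck-at-0.
Only N1 stuck-at-0 is consistent with every test.

N1 stuck-at-0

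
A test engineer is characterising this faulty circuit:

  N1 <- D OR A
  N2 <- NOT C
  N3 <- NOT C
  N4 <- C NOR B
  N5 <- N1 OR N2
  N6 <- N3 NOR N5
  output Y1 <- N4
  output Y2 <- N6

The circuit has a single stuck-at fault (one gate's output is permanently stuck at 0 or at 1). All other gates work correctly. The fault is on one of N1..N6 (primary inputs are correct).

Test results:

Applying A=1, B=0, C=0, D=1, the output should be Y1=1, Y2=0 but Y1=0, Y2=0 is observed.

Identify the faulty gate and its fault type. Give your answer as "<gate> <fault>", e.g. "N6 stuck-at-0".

Fault-free values for test 1 (A=1, B=0, C=0, D=1): N1=1, N2=1, N3=1, N4=1, N5=1, N6=0, giving Y1=1, Y2=0. Observed Y1=0, Y2=0.
Test 1: faults giving observed Y1=0, Y2=0 are {N4 stuck-at-0}.
Only N4 stuck-at-0 is consistent with every test.

N4 stuck-at-0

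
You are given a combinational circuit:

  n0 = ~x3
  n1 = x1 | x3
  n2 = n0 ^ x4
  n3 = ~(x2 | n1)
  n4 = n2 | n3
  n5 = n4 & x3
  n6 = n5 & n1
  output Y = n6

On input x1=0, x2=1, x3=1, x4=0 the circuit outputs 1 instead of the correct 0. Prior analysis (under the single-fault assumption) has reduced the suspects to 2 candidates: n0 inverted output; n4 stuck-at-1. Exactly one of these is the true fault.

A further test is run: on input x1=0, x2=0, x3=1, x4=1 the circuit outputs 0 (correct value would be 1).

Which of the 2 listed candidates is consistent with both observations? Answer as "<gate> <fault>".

n0 inverted output

Evaluate each candidate on input x1=0, x2=0, x3=1, x4=1:
  n0 inverted output: n0=1 [inverted output], n1=1, n2=0, n3=0, n4=0, n5=0, n6=0 → 0 — matches
  n4 stuck-at-1: n0=0, n1=1, n2=1, n3=0, n4=1 [stuck-at-1], n5=1, n6=1 → 1 — eliminated
Only n0 inverted output reproduces the observed 0.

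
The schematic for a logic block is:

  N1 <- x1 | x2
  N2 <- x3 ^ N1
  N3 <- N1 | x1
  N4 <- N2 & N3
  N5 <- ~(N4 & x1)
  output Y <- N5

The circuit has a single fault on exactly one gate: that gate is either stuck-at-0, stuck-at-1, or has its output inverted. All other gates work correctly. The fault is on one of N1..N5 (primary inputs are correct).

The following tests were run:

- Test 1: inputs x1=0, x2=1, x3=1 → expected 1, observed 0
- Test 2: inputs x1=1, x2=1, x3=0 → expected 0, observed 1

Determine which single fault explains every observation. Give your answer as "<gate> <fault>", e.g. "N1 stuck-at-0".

Fault-free values for test 1 (x1=0, x2=1, x3=1): N1=1, N2=0, N3=1, N4=0, N5=1, giving Y=1. Observed 0.
Test 1: faults giving observed 0 are {N5 stuck-at-0, N5 inverted output}.
Test 2 (x1=1, x2=1, x3=0): fault-free N1=1, N2=1, N3=1, N4=1, N5=0 → 0; observed 1. Eliminates N5 stuck-at-0.
Only N5 inverted output is consistent with every test.

N5 inverted output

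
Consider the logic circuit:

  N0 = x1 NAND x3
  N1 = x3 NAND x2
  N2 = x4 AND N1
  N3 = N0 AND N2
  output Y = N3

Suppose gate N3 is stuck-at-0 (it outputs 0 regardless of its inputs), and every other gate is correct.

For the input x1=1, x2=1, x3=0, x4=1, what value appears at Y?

0

Propagate with N3 forced: N0=1, N1=1, N2=1, N3=0 [stuck-at-0].
So Y = 0. (Without the fault it would be 1.)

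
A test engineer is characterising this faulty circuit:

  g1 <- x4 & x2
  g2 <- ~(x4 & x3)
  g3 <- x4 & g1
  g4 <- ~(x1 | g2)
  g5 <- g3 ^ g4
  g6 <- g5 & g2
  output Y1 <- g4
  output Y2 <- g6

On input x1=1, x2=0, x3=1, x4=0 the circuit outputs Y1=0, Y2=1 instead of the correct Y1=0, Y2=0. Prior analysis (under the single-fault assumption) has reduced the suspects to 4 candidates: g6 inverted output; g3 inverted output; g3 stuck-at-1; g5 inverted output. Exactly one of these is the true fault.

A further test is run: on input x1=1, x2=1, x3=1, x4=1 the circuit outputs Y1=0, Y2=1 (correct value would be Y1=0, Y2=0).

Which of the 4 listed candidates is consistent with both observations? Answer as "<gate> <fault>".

g6 inverted output

Evaluate each candidate on input x1=1, x2=1, x3=1, x4=1:
  g6 inverted output: g1=1, g2=0, g3=1, g4=0, g5=1, g6=1 [inverted output] → Y1=0, Y2=1 — matches
  g3 inverted output: g1=1, g2=0, g3=0 [inverted output], g4=0, g5=0, g6=0 → Y1=0, Y2=0 — eliminated
  g3 stuck-at-1: g1=1, g2=0, g3=1 [stuck-at-1], g4=0, g5=1, g6=0 → Y1=0, Y2=0 — eliminated
  g5 inverted output: g1=1, g2=0, g3=1, g4=0, g5=0 [inverted output], g6=0 → Y1=0, Y2=0 — eliminated
Only g6 inverted output reproduces the observed Y1=0, Y2=1.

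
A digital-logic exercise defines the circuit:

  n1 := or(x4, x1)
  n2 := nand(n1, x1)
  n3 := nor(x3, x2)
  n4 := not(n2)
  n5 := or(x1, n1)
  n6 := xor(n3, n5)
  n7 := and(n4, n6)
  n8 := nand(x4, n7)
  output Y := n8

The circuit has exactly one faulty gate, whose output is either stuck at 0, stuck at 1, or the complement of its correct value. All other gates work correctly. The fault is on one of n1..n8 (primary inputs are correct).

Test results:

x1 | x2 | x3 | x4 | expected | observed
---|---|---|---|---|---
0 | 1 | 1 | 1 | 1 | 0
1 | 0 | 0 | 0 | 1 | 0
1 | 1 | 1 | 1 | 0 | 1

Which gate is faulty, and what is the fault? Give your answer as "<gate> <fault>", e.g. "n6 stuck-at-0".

Fault-free values for test 1 (x1=0, x2=1, x3=1, x4=1): n1=1, n2=1, n3=0, n4=0, n5=1, n6=1, n7=0, n8=1, giving Y=1. Observed 0.
Test 1: faults giving observed 0 are {n2 stuck-at-0, n2 inverted output, n4 stuck-at-1, n4 inverted output, n7 stuck-at-1, n7 inverted output, n8 stuck-at-0, n8 inverted output}.
Test 2 (x1=1, x2=0, x3=0, x4=0): fault-free n1=1, n2=0, n3=1, n4=1, n5=1, n6=0, n7=0, n8=1 → 1; observed 0. Eliminates n2 stuck-at-0, n2 inverted output, n4 stuck-at-1, n4 inverted output, n7 stuck-at-1, n7 inverted output.
Test 3 (x1=1, x2=1, x3=1, x4=1): fault-free n1=1, n2=0, n3=0, n4=1, n5=1, n6=1, n7=1, n8=0 → 0; observed 1. Eliminates n8 stuck-at-0.
Only n8 inverted output is consistent with every test.

n8 inverted output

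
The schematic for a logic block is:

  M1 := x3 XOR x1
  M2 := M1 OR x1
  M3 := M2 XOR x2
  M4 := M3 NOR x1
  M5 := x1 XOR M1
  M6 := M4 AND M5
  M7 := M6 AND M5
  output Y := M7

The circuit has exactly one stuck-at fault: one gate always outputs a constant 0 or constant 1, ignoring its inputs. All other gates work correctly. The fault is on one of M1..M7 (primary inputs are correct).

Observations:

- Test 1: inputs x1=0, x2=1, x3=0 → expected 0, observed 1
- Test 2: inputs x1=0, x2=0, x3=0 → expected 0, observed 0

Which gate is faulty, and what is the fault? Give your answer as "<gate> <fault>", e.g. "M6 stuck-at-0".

Fault-free values for test 1 (x1=0, x2=1, x3=0): M1=0, M2=0, M3=1, M4=0, M5=0, M6=0, M7=0, giving Y=0. Observed 1.
Test 1: faults giving observed 1 are {M1 stuck-at-1, M7 stuck-at-1}.
Test 2 (x1=0, x2=0, x3=0): fault-free M1=0, M2=0, M3=0, M4=1, M5=0, M6=0, M7=0 → 0; observed 0. Eliminates M7 stuck-at-1.
Only M1 stuck-at-1 is consistent with every test.

M1 stuck-at-1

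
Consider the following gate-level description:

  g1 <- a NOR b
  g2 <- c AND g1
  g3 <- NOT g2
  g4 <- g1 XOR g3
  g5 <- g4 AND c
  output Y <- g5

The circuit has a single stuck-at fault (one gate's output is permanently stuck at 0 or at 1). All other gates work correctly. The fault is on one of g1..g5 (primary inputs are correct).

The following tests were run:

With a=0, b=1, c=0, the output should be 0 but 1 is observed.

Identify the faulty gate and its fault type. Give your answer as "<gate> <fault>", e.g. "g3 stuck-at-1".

g5 stuck-at-1

Fault-free values for test 1 (a=0, b=1, c=0): g1=0, g2=0, g3=1, g4=1, g5=0, giving Y=0. Observed 1.
Test 1: faults giving observed 1 are {g5 stuck-at-1}.
Only g5 stuck-at-1 is consistent with every test.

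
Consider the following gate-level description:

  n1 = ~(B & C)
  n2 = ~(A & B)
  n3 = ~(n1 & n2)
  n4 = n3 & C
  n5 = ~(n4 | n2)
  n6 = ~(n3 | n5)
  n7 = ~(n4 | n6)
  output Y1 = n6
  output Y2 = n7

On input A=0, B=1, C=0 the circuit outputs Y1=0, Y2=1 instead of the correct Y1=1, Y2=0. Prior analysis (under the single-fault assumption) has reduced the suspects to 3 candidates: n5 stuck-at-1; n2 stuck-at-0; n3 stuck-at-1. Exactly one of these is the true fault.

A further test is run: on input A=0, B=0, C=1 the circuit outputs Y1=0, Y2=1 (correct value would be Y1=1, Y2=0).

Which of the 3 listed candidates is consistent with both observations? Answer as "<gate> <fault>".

n5 stuck-at-1

Evaluate each candidate on input A=0, B=0, C=1:
  n5 stuck-at-1: n1=1, n2=1, n3=0, n4=0, n5=1 [stuck-at-1], n6=0, n7=1 → Y1=0, Y2=1 — matches
  n2 stuck-at-0: n1=1, n2=0 [stuck-at-0], n3=1, n4=1, n5=0, n6=0, n7=0 → Y1=0, Y2=0 — eliminated
  n3 stuck-at-1: n1=1, n2=1, n3=1 [stuck-at-1], n4=1, n5=0, n6=0, n7=0 → Y1=0, Y2=0 — eliminated
Only n5 stuck-at-1 reproduces the observed Y1=0, Y2=1.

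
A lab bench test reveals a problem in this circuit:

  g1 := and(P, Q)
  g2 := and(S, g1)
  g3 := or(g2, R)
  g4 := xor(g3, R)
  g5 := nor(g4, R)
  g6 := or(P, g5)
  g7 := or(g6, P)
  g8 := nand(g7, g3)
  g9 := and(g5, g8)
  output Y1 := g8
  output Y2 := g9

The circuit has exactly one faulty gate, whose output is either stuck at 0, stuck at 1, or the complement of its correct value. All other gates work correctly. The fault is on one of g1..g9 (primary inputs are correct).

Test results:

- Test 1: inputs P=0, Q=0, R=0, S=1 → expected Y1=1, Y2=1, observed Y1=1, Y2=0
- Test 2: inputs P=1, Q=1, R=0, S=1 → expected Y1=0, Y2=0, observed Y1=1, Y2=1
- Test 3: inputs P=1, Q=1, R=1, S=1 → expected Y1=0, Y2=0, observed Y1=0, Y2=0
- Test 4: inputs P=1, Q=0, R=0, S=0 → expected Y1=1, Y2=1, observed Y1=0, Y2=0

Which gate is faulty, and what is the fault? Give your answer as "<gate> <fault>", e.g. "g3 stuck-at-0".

Fault-free values for test 1 (P=0, Q=0, R=0, S=1): g1=0, g2=0, g3=0, g4=0, g5=1, g6=1, g7=1, g8=1, g9=1, giving Y1=1, Y2=1. Observed Y1=1, Y2=0.
Test 1: faults giving observed Y1=1, Y2=0 are {g1 stuck-at-1, g1 inverted output, g2 stuck-at-1, g2 inverted output, g3 stuck-at-1, g3 inverted output, g4 stuck-at-1, g4 inverted output, g5 stuck-at-0, g5 inverted output, g9 stuck-at-0, g9 inverted output}.
Test 2 (P=1, Q=1, R=0, S=1): fault-free g1=1, g2=1, g3=1, g4=1, g5=0, g6=1, g7=1, g8=0, g9=0 → Y1=0, Y2=0; observed Y1=1, Y2=1. Eliminates g1 stuck-at-1, g2 stuck-at-1, g3 stuck-at-1, g4 stuck-at-1, g4 inverted output, g5 stuck-at-0, g5 inverted output, g9 stuck-at-0, g9 inverted output.
Test 3 (P=1, Q=1, R=1, S=1): fault-free g1=1, g2=1, g3=1, g4=0, g5=0, g6=1, g7=1, g8=0, g9=0 → Y1=0, Y2=0; observed Y1=0, Y2=0. Eliminates g3 inverted output.
Test 4 (P=1, Q=0, R=0, S=0): fault-free g1=0, g2=0, g3=0, g4=0, g5=1, g6=1, g7=1, g8=1, g9=1 → Y1=1, Y2=1; observed Y1=0, Y2=0. Eliminates g1 inverted output.
Only g2 inverted output is consistent with every test.

g2 inverted output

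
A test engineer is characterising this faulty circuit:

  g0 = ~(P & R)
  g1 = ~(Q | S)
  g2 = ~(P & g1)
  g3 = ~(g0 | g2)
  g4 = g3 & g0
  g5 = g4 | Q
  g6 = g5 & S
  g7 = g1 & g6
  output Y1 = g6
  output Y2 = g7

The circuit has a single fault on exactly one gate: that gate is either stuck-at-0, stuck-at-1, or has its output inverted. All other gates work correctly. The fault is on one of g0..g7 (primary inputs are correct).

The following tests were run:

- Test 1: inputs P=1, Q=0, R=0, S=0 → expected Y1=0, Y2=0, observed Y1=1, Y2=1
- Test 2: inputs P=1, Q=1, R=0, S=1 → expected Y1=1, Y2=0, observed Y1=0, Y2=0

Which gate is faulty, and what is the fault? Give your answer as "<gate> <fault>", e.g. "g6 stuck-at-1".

g6 inverted output

Fault-free values for test 1 (P=1, Q=0, R=0, S=0): g0=1, g1=1, g2=0, g3=0, g4=0, g5=0, g6=0, g7=0, giving Y1=0, Y2=0. Observed Y1=1, Y2=1.
Test 1: faults giving observed Y1=1, Y2=1 are {g6 stuck-at-1, g6 inverted output}.
Test 2 (P=1, Q=1, R=0, S=1): fault-free g0=1, g1=0, g2=1, g3=0, g4=0, g5=1, g6=1, g7=0 → Y1=1, Y2=0; observed Y1=0, Y2=0. Eliminates g6 stuck-at-1.
Only g6 inverted output is consistent with every test.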